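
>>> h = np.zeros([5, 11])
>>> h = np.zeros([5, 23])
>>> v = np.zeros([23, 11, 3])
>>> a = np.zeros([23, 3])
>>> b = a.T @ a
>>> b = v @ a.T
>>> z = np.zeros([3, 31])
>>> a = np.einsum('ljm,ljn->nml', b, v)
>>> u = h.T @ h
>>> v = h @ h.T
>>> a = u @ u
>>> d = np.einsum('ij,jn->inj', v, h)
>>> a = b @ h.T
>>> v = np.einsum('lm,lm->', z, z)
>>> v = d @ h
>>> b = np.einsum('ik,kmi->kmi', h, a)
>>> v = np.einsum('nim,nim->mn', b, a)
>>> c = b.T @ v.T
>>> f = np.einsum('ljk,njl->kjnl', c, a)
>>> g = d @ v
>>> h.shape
(5, 23)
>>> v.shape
(5, 23)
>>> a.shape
(23, 11, 5)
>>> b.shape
(23, 11, 5)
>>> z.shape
(3, 31)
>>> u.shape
(23, 23)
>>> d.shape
(5, 23, 5)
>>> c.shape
(5, 11, 5)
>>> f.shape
(5, 11, 23, 5)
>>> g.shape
(5, 23, 23)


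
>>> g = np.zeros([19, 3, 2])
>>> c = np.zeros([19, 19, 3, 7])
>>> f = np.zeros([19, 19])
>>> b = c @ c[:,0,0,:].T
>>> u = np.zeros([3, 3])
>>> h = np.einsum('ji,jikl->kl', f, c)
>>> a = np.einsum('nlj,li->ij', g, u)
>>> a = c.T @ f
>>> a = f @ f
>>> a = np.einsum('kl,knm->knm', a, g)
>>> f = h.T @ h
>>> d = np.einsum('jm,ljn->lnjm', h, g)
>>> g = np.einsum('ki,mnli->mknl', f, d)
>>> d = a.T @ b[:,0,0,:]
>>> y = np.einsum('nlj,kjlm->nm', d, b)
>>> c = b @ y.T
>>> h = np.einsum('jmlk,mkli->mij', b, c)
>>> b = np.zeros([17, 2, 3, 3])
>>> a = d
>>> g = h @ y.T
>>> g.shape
(19, 2, 2)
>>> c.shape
(19, 19, 3, 2)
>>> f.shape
(7, 7)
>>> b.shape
(17, 2, 3, 3)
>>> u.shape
(3, 3)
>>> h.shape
(19, 2, 19)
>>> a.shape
(2, 3, 19)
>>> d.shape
(2, 3, 19)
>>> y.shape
(2, 19)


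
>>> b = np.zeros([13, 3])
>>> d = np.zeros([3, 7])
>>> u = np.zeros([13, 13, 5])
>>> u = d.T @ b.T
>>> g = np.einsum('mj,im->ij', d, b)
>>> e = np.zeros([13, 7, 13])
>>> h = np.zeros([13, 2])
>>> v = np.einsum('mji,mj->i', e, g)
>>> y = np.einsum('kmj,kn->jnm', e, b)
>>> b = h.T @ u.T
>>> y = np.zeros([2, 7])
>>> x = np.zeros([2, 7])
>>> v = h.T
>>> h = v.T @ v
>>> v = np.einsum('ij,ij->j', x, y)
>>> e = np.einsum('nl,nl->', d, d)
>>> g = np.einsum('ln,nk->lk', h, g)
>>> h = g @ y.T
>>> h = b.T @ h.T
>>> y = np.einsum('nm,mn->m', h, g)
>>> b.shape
(2, 7)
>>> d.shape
(3, 7)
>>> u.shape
(7, 13)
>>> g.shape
(13, 7)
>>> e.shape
()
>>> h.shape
(7, 13)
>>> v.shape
(7,)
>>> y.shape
(13,)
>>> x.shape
(2, 7)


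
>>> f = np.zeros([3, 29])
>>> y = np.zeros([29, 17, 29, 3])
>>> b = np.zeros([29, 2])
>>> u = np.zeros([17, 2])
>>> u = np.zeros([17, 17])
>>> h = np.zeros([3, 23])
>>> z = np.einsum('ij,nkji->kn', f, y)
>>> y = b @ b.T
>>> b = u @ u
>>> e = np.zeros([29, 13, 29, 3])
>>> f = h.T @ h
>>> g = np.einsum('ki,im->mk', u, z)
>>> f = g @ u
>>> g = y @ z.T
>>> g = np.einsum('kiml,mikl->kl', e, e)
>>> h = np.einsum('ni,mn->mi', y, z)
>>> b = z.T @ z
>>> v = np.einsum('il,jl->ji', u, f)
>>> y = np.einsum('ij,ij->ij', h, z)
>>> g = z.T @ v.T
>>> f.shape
(29, 17)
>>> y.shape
(17, 29)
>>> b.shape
(29, 29)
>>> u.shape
(17, 17)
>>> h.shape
(17, 29)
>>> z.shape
(17, 29)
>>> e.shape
(29, 13, 29, 3)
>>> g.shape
(29, 29)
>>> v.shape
(29, 17)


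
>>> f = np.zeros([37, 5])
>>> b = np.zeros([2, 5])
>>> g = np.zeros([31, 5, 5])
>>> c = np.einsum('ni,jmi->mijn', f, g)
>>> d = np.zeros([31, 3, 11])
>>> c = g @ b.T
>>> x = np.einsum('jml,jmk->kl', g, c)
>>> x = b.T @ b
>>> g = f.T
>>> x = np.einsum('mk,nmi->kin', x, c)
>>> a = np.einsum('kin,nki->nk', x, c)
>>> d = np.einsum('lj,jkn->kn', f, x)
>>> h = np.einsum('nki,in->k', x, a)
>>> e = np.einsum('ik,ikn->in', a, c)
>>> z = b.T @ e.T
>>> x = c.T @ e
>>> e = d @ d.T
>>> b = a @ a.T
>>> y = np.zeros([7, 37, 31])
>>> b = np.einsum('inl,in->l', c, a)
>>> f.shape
(37, 5)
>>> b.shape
(2,)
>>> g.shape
(5, 37)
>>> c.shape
(31, 5, 2)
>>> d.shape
(2, 31)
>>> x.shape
(2, 5, 2)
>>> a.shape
(31, 5)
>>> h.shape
(2,)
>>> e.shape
(2, 2)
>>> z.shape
(5, 31)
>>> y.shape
(7, 37, 31)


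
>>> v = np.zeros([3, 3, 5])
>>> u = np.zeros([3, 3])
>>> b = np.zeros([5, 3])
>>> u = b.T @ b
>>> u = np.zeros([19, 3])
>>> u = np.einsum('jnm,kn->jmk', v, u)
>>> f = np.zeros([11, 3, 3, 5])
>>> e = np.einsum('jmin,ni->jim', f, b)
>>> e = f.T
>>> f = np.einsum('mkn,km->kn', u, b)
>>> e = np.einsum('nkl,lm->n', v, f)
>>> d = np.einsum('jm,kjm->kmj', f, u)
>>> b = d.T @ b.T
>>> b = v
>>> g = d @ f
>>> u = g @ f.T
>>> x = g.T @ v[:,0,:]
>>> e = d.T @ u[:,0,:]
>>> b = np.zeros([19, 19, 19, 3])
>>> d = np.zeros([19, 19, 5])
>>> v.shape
(3, 3, 5)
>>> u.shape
(3, 19, 5)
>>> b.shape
(19, 19, 19, 3)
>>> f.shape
(5, 19)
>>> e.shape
(5, 19, 5)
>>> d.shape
(19, 19, 5)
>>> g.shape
(3, 19, 19)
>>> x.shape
(19, 19, 5)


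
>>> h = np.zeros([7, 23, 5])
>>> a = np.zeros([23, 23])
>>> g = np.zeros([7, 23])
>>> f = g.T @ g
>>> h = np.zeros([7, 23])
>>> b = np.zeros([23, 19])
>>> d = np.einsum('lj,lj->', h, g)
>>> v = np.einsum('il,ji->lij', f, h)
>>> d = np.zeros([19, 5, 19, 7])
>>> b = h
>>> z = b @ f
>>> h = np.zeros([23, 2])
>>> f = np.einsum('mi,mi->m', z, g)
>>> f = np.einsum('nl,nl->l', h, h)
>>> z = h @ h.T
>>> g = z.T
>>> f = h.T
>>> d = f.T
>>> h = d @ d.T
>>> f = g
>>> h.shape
(23, 23)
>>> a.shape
(23, 23)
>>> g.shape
(23, 23)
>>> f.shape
(23, 23)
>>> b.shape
(7, 23)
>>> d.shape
(23, 2)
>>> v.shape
(23, 23, 7)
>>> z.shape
(23, 23)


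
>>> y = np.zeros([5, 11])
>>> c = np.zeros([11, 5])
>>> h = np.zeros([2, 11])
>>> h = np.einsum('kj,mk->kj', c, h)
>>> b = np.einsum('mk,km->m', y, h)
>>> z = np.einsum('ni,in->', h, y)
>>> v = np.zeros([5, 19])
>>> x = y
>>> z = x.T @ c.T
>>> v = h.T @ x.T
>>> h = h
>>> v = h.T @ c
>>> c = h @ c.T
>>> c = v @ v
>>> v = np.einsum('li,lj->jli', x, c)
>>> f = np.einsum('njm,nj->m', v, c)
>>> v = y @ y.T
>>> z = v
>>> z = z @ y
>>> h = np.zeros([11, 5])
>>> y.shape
(5, 11)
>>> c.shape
(5, 5)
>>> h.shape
(11, 5)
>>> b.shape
(5,)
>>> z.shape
(5, 11)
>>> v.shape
(5, 5)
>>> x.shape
(5, 11)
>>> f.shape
(11,)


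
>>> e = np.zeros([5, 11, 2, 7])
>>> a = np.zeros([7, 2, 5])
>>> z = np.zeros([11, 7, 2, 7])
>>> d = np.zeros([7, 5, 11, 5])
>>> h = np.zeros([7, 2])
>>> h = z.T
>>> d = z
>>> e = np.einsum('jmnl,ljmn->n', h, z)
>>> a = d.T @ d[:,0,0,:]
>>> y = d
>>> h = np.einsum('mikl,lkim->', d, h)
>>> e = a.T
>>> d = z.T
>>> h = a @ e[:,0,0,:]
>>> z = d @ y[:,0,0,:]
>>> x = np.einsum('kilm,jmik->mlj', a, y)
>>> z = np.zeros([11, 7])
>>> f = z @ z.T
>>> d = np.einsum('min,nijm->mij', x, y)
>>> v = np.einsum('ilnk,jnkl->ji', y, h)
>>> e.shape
(7, 7, 2, 7)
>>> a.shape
(7, 2, 7, 7)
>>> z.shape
(11, 7)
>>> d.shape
(7, 7, 2)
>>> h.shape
(7, 2, 7, 7)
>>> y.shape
(11, 7, 2, 7)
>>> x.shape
(7, 7, 11)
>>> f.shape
(11, 11)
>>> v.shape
(7, 11)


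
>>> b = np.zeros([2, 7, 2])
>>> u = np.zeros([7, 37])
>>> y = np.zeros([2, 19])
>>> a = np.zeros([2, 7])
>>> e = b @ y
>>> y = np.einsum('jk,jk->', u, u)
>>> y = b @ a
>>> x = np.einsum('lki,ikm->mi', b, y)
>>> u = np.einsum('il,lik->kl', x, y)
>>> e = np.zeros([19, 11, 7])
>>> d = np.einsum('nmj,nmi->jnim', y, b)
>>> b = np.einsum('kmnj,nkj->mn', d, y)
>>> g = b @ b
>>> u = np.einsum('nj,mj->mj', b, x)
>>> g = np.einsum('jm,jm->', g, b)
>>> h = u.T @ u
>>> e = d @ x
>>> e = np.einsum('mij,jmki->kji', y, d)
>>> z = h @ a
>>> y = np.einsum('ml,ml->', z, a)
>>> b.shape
(2, 2)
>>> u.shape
(7, 2)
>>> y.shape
()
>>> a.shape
(2, 7)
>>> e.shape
(2, 7, 7)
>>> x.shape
(7, 2)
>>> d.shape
(7, 2, 2, 7)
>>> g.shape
()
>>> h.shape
(2, 2)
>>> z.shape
(2, 7)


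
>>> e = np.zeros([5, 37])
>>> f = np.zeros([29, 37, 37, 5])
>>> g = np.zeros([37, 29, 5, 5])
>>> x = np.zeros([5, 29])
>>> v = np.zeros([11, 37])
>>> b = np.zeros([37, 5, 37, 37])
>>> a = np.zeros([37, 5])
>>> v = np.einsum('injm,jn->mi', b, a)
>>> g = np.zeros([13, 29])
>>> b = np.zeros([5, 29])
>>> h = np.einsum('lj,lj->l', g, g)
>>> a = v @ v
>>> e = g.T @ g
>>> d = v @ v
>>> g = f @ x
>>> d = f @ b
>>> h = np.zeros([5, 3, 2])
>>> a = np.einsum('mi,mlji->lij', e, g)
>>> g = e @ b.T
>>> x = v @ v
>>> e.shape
(29, 29)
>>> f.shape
(29, 37, 37, 5)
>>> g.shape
(29, 5)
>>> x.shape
(37, 37)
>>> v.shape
(37, 37)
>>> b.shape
(5, 29)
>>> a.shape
(37, 29, 37)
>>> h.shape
(5, 3, 2)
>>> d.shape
(29, 37, 37, 29)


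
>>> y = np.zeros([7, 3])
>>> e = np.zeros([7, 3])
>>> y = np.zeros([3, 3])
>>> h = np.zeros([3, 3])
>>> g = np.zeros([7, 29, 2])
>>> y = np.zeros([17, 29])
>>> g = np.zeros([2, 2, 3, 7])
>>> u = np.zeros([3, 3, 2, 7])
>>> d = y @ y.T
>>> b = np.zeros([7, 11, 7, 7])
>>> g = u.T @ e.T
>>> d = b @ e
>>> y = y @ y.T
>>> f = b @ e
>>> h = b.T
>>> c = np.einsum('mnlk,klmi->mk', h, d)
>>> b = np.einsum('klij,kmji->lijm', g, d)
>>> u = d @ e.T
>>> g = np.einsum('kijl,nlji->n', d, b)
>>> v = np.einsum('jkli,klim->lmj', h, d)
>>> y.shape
(17, 17)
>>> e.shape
(7, 3)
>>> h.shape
(7, 7, 11, 7)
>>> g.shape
(2,)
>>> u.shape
(7, 11, 7, 7)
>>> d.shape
(7, 11, 7, 3)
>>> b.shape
(2, 3, 7, 11)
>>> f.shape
(7, 11, 7, 3)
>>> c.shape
(7, 7)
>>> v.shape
(11, 3, 7)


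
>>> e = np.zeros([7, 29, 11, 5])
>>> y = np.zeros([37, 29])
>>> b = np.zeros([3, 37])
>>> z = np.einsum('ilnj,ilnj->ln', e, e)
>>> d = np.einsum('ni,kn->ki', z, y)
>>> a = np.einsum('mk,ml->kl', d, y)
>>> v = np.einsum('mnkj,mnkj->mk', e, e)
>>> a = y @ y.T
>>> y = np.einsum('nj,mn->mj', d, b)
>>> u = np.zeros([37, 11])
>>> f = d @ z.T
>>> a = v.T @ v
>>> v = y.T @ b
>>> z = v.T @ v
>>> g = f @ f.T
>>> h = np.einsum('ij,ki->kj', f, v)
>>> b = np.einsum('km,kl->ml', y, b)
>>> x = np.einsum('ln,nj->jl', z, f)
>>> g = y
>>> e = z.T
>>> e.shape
(37, 37)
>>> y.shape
(3, 11)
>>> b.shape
(11, 37)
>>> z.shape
(37, 37)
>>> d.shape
(37, 11)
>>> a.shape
(11, 11)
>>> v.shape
(11, 37)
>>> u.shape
(37, 11)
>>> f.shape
(37, 29)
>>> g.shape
(3, 11)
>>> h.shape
(11, 29)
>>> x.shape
(29, 37)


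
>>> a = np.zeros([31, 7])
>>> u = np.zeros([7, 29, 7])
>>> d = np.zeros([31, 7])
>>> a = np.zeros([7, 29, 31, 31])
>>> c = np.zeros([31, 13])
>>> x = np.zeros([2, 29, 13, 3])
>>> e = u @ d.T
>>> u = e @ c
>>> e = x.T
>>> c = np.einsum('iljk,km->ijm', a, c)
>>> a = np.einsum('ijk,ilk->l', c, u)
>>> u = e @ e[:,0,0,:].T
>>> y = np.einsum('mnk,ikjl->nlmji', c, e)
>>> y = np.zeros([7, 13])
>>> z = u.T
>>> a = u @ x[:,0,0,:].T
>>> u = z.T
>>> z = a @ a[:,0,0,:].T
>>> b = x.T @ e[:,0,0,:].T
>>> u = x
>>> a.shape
(3, 13, 29, 2)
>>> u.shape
(2, 29, 13, 3)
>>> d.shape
(31, 7)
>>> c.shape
(7, 31, 13)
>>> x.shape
(2, 29, 13, 3)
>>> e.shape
(3, 13, 29, 2)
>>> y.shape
(7, 13)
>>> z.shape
(3, 13, 29, 3)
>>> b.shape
(3, 13, 29, 3)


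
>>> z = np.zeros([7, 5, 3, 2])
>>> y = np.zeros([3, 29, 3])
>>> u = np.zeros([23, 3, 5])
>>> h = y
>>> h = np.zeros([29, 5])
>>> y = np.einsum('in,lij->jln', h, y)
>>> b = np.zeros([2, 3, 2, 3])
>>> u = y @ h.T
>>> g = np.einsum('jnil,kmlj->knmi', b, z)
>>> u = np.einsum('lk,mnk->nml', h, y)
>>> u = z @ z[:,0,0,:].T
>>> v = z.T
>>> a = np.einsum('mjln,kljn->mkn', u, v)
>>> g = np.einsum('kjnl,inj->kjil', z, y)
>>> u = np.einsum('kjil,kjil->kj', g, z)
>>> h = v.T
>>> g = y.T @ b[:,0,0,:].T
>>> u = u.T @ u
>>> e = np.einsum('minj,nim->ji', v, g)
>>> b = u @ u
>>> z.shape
(7, 5, 3, 2)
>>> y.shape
(3, 3, 5)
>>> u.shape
(5, 5)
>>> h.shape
(7, 5, 3, 2)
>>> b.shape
(5, 5)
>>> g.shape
(5, 3, 2)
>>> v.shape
(2, 3, 5, 7)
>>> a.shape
(7, 2, 7)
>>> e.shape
(7, 3)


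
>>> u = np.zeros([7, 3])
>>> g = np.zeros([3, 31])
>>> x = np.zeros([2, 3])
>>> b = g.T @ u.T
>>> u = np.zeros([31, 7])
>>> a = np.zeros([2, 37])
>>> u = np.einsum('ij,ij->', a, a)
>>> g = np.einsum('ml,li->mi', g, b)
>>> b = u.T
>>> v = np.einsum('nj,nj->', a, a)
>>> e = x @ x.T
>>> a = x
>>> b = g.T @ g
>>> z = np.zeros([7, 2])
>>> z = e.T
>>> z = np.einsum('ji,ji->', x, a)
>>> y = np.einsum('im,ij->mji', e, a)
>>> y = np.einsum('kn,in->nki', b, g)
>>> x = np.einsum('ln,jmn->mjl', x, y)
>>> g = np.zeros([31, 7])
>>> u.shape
()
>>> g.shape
(31, 7)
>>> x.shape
(7, 7, 2)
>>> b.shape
(7, 7)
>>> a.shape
(2, 3)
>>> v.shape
()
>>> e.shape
(2, 2)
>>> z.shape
()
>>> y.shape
(7, 7, 3)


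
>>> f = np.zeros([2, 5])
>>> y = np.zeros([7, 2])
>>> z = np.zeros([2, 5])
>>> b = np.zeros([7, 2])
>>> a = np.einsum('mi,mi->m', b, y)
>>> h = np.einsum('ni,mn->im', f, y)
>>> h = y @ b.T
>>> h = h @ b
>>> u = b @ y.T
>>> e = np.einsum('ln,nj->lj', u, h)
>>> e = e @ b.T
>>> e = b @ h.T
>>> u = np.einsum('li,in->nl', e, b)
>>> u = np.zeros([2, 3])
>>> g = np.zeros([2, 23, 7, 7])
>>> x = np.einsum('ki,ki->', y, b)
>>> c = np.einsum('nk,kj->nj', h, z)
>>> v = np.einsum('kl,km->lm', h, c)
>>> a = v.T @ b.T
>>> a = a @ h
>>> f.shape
(2, 5)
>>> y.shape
(7, 2)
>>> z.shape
(2, 5)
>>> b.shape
(7, 2)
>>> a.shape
(5, 2)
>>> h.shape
(7, 2)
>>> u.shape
(2, 3)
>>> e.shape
(7, 7)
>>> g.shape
(2, 23, 7, 7)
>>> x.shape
()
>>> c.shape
(7, 5)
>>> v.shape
(2, 5)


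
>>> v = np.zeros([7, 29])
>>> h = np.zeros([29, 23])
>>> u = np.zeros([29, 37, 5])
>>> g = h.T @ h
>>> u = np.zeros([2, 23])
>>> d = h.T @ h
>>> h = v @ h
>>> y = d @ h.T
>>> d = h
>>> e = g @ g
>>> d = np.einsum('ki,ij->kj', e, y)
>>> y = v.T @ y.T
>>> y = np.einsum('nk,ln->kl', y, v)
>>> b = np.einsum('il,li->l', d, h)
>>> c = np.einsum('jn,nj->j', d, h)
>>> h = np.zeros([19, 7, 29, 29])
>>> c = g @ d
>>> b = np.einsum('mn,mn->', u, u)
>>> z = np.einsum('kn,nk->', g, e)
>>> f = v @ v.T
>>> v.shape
(7, 29)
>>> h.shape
(19, 7, 29, 29)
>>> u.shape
(2, 23)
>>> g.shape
(23, 23)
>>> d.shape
(23, 7)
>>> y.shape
(23, 7)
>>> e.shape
(23, 23)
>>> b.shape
()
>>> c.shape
(23, 7)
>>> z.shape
()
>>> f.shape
(7, 7)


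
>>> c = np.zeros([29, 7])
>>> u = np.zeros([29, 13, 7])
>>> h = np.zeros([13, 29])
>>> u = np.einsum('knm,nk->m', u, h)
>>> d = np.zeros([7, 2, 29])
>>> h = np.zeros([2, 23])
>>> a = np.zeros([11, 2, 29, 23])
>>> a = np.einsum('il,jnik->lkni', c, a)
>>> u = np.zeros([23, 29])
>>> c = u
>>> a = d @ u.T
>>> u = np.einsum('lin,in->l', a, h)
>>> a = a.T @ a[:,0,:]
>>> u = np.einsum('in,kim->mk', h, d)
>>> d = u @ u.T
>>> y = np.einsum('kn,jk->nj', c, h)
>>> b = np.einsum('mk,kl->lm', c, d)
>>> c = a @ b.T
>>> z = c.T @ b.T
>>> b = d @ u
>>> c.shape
(23, 2, 29)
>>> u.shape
(29, 7)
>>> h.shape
(2, 23)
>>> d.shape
(29, 29)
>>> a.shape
(23, 2, 23)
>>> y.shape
(29, 2)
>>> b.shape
(29, 7)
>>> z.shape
(29, 2, 29)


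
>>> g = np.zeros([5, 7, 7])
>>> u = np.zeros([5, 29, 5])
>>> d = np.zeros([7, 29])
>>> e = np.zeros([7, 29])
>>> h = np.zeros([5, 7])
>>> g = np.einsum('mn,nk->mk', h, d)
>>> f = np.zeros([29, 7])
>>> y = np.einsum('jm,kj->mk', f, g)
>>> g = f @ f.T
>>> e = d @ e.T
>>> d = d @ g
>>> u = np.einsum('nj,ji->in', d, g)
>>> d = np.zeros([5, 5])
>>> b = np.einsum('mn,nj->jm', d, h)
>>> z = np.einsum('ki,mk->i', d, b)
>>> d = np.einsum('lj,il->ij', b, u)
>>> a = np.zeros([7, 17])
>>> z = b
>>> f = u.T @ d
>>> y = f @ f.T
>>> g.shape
(29, 29)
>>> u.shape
(29, 7)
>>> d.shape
(29, 5)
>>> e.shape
(7, 7)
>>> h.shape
(5, 7)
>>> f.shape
(7, 5)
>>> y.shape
(7, 7)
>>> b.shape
(7, 5)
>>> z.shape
(7, 5)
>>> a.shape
(7, 17)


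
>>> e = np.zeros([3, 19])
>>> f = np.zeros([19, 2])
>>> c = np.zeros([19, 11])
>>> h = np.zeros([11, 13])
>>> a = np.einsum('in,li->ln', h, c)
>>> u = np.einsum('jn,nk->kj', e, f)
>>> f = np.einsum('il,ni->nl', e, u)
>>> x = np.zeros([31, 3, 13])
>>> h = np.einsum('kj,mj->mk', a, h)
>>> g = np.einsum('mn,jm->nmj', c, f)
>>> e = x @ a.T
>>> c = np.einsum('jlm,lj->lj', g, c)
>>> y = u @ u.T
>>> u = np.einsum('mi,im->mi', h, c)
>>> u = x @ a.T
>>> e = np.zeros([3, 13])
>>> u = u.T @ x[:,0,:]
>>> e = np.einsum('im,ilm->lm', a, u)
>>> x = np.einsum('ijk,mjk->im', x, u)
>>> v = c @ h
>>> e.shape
(3, 13)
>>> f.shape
(2, 19)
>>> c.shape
(19, 11)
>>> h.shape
(11, 19)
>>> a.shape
(19, 13)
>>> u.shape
(19, 3, 13)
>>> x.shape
(31, 19)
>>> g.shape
(11, 19, 2)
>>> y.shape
(2, 2)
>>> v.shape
(19, 19)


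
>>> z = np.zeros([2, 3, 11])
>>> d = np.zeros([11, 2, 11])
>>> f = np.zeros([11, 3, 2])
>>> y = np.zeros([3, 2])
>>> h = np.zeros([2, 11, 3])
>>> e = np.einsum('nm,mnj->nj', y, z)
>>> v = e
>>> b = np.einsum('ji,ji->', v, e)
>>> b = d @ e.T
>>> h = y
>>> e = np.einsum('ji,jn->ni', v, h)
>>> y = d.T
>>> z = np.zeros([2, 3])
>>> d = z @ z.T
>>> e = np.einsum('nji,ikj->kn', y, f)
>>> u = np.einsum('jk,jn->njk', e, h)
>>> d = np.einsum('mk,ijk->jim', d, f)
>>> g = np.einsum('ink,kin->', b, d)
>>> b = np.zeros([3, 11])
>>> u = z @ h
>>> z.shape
(2, 3)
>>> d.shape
(3, 11, 2)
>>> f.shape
(11, 3, 2)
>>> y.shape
(11, 2, 11)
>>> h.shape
(3, 2)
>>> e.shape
(3, 11)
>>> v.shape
(3, 11)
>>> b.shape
(3, 11)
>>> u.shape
(2, 2)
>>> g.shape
()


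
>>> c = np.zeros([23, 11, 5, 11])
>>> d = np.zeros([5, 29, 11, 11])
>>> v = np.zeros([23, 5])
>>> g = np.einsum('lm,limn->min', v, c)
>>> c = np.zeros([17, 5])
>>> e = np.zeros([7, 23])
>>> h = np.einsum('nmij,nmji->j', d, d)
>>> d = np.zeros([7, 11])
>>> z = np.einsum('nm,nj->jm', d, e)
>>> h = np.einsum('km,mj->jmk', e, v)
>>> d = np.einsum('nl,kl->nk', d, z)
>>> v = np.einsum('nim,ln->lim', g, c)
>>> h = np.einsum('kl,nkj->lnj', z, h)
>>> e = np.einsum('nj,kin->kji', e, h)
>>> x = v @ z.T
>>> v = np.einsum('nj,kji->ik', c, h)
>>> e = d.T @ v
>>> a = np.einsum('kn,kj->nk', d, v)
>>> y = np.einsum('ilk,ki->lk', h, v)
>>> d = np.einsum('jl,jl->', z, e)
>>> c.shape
(17, 5)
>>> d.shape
()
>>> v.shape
(7, 11)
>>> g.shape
(5, 11, 11)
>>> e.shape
(23, 11)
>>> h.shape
(11, 5, 7)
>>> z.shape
(23, 11)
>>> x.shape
(17, 11, 23)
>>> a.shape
(23, 7)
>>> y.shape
(5, 7)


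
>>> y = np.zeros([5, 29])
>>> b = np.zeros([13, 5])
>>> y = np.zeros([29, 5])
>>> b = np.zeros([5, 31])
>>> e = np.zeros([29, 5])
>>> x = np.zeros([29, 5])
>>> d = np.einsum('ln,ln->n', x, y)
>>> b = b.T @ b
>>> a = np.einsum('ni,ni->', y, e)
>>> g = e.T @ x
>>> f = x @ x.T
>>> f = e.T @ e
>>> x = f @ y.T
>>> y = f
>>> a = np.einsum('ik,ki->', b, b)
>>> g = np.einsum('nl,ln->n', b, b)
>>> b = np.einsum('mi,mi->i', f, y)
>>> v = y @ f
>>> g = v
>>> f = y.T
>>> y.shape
(5, 5)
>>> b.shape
(5,)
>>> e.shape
(29, 5)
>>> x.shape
(5, 29)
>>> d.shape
(5,)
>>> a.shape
()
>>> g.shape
(5, 5)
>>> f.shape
(5, 5)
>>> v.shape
(5, 5)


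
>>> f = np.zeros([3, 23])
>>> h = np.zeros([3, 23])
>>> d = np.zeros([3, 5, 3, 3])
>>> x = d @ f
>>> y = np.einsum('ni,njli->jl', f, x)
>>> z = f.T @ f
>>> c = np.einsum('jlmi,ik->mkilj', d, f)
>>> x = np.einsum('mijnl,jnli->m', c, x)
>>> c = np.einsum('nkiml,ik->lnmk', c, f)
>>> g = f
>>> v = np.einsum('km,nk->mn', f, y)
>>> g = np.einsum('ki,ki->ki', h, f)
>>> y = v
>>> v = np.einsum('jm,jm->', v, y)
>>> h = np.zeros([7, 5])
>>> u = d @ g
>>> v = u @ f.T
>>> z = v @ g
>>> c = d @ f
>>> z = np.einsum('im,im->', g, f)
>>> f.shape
(3, 23)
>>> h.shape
(7, 5)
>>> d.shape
(3, 5, 3, 3)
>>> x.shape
(3,)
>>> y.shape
(23, 5)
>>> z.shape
()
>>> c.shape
(3, 5, 3, 23)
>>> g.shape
(3, 23)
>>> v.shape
(3, 5, 3, 3)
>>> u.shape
(3, 5, 3, 23)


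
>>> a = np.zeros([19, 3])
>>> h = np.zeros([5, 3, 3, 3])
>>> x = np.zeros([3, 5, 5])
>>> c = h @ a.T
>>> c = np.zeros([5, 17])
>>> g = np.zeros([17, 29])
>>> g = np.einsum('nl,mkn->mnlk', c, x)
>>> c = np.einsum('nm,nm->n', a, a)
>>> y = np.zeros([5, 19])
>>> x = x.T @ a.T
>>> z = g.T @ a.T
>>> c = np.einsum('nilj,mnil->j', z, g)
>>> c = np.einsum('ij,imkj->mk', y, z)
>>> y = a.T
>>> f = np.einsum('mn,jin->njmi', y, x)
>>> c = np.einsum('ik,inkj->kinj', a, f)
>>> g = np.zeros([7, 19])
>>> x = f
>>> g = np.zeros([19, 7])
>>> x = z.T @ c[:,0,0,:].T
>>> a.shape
(19, 3)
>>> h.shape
(5, 3, 3, 3)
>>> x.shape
(19, 5, 17, 3)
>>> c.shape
(3, 19, 5, 5)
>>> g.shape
(19, 7)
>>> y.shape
(3, 19)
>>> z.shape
(5, 17, 5, 19)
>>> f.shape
(19, 5, 3, 5)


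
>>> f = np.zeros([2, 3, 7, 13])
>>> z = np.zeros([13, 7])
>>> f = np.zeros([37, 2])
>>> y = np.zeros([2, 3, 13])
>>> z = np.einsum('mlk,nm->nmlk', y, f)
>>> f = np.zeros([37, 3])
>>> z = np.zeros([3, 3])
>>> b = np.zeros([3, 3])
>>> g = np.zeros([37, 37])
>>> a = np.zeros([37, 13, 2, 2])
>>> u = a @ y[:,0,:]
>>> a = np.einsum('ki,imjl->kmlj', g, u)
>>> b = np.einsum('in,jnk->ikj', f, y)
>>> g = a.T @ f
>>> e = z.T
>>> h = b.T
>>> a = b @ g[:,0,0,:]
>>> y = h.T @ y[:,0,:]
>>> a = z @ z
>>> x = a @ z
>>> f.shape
(37, 3)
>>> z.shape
(3, 3)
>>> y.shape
(37, 13, 13)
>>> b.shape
(37, 13, 2)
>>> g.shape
(2, 13, 13, 3)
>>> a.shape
(3, 3)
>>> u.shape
(37, 13, 2, 13)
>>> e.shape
(3, 3)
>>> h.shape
(2, 13, 37)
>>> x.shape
(3, 3)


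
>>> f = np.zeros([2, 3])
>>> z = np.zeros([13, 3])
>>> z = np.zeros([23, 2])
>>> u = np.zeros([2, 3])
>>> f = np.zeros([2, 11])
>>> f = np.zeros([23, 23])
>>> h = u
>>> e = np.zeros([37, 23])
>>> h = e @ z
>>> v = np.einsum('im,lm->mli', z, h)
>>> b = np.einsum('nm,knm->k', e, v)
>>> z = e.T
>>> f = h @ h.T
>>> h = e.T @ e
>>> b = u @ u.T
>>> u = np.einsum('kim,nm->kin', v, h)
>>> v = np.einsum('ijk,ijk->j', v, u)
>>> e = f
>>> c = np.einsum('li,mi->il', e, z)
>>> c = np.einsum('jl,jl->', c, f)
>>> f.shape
(37, 37)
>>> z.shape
(23, 37)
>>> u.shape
(2, 37, 23)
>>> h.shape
(23, 23)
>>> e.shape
(37, 37)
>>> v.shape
(37,)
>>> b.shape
(2, 2)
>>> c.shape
()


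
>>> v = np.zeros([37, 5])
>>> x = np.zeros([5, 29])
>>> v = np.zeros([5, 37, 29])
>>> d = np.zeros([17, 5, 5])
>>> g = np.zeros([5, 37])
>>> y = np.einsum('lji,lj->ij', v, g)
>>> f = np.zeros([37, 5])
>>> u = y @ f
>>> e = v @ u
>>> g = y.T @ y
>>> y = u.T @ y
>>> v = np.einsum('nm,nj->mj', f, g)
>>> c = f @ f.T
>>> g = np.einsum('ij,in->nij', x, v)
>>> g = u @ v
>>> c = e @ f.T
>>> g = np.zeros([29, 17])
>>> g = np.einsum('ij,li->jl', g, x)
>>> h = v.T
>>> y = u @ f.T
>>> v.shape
(5, 37)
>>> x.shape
(5, 29)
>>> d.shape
(17, 5, 5)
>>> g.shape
(17, 5)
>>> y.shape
(29, 37)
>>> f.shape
(37, 5)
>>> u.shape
(29, 5)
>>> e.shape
(5, 37, 5)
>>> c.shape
(5, 37, 37)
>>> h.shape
(37, 5)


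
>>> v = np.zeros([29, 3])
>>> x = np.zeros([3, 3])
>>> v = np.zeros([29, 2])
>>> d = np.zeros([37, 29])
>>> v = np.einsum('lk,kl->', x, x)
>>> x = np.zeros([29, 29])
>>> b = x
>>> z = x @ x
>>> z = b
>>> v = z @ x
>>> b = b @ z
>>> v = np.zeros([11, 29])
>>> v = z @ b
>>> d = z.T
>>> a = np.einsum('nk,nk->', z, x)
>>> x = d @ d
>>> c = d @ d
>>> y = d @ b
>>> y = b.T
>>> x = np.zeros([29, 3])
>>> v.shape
(29, 29)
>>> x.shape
(29, 3)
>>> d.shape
(29, 29)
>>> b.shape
(29, 29)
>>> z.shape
(29, 29)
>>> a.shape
()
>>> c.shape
(29, 29)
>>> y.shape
(29, 29)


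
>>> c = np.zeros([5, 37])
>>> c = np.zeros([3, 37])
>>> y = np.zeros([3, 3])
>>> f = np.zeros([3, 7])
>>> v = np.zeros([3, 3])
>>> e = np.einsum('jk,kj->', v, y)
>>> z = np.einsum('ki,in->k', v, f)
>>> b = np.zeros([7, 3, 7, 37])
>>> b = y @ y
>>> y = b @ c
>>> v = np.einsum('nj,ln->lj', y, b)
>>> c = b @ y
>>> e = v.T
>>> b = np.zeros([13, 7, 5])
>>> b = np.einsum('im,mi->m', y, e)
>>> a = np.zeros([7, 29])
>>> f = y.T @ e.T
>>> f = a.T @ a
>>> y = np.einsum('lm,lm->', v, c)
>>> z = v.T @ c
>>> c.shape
(3, 37)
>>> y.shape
()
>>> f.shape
(29, 29)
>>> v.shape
(3, 37)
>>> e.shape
(37, 3)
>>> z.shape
(37, 37)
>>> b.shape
(37,)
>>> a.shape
(7, 29)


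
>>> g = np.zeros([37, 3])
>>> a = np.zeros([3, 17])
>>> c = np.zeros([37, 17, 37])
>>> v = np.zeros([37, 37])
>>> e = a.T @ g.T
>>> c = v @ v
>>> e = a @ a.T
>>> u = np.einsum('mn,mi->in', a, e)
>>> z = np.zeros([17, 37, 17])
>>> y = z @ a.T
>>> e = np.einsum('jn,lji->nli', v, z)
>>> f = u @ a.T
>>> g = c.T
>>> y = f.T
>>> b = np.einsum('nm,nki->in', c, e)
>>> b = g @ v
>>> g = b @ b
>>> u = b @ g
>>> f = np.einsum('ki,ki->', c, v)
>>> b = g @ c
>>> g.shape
(37, 37)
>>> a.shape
(3, 17)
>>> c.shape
(37, 37)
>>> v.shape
(37, 37)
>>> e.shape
(37, 17, 17)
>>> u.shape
(37, 37)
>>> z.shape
(17, 37, 17)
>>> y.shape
(3, 3)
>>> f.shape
()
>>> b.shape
(37, 37)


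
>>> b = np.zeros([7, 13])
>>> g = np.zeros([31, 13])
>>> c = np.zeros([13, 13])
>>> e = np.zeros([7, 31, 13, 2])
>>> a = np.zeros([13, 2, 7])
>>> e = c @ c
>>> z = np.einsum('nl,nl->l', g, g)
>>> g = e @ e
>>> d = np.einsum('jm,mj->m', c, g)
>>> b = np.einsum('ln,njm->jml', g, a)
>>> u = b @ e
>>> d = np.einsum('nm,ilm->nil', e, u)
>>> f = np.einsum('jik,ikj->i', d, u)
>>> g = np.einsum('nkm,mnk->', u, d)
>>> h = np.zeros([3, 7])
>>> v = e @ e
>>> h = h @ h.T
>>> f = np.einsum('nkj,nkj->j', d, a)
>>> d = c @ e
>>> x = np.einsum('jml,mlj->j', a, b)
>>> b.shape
(2, 7, 13)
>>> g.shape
()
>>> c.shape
(13, 13)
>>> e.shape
(13, 13)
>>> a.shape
(13, 2, 7)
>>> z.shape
(13,)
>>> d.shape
(13, 13)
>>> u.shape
(2, 7, 13)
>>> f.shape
(7,)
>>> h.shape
(3, 3)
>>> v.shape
(13, 13)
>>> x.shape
(13,)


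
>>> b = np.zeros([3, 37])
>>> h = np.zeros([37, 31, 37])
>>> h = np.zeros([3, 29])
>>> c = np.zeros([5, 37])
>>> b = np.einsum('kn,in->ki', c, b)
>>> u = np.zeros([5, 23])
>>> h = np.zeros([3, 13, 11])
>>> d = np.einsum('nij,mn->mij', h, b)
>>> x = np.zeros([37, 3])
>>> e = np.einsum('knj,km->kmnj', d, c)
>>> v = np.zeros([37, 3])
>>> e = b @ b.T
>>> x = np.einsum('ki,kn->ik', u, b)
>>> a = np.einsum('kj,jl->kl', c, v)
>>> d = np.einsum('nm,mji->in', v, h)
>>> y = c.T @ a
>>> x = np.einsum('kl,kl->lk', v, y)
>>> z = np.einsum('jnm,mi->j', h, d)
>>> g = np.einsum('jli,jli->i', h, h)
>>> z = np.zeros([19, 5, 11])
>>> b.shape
(5, 3)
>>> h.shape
(3, 13, 11)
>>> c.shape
(5, 37)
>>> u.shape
(5, 23)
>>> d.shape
(11, 37)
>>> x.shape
(3, 37)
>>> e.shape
(5, 5)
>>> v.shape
(37, 3)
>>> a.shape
(5, 3)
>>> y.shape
(37, 3)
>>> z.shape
(19, 5, 11)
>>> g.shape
(11,)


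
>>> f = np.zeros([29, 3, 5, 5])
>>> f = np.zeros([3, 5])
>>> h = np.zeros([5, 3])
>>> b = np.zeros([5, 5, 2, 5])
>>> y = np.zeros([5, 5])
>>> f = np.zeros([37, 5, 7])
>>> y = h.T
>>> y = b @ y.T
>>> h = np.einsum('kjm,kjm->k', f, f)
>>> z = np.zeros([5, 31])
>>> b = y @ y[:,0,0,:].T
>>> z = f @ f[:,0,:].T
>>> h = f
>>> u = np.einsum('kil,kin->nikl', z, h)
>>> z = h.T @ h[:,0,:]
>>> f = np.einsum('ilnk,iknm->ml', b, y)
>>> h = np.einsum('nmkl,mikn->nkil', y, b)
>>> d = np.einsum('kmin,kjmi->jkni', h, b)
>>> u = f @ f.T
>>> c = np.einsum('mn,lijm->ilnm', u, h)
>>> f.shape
(3, 5)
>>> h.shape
(5, 2, 5, 3)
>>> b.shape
(5, 5, 2, 5)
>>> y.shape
(5, 5, 2, 3)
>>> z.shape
(7, 5, 7)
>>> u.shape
(3, 3)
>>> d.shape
(5, 5, 3, 5)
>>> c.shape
(2, 5, 3, 3)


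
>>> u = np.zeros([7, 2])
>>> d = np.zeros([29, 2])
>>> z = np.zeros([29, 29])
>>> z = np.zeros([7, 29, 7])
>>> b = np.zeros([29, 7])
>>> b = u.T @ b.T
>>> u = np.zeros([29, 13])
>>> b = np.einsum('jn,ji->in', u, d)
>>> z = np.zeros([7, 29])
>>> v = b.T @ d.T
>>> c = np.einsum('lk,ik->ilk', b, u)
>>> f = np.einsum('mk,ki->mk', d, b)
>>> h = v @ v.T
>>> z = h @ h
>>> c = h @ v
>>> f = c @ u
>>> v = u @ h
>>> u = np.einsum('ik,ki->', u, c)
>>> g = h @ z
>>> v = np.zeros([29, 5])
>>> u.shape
()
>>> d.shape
(29, 2)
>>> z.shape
(13, 13)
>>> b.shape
(2, 13)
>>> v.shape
(29, 5)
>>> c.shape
(13, 29)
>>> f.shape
(13, 13)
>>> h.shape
(13, 13)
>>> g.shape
(13, 13)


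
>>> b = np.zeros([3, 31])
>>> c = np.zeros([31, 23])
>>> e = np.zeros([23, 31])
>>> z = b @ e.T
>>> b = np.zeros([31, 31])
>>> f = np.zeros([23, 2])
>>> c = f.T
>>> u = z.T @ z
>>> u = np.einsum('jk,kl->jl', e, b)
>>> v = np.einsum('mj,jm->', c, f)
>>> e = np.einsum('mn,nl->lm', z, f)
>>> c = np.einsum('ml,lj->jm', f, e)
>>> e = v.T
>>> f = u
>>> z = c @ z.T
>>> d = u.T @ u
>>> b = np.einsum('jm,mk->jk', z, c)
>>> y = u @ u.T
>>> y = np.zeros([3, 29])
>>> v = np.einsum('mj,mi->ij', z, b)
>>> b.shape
(3, 23)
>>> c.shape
(3, 23)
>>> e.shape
()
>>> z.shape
(3, 3)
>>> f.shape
(23, 31)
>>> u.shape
(23, 31)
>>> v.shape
(23, 3)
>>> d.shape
(31, 31)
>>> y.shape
(3, 29)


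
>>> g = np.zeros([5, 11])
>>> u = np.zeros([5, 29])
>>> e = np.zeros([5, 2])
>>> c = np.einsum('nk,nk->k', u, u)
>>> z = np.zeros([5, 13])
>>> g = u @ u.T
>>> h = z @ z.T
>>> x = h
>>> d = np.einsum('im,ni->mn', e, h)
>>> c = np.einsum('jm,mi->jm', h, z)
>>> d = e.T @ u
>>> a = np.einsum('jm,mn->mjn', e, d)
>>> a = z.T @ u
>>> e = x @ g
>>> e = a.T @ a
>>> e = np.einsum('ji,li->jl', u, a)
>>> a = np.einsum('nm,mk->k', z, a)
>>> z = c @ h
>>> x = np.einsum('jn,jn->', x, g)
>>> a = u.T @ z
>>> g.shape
(5, 5)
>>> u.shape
(5, 29)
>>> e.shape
(5, 13)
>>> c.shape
(5, 5)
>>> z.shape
(5, 5)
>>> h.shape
(5, 5)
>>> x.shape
()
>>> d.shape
(2, 29)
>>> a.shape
(29, 5)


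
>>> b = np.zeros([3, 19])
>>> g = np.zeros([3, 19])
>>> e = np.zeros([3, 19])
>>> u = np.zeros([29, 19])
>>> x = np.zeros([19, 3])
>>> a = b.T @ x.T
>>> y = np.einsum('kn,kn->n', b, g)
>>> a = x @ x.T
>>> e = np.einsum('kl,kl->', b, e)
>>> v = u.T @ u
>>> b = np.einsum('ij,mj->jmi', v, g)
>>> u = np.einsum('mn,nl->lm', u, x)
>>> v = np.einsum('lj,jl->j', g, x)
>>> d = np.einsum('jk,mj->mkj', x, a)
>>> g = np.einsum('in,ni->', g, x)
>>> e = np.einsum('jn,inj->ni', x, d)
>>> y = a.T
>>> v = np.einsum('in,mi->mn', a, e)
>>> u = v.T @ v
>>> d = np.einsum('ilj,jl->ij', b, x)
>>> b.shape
(19, 3, 19)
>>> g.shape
()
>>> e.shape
(3, 19)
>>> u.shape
(19, 19)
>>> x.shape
(19, 3)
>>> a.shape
(19, 19)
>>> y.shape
(19, 19)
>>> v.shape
(3, 19)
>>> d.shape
(19, 19)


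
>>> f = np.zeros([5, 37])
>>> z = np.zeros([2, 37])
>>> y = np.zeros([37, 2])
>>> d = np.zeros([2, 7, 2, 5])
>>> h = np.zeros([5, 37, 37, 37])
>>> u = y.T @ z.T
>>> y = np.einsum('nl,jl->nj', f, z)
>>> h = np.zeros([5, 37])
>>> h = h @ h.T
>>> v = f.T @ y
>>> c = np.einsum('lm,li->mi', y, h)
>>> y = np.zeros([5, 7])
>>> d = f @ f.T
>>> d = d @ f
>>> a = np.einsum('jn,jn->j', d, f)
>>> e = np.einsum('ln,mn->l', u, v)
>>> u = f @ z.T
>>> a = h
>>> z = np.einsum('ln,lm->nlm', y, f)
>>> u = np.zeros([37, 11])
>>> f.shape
(5, 37)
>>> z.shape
(7, 5, 37)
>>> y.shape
(5, 7)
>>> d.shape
(5, 37)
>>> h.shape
(5, 5)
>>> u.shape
(37, 11)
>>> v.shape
(37, 2)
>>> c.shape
(2, 5)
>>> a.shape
(5, 5)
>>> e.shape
(2,)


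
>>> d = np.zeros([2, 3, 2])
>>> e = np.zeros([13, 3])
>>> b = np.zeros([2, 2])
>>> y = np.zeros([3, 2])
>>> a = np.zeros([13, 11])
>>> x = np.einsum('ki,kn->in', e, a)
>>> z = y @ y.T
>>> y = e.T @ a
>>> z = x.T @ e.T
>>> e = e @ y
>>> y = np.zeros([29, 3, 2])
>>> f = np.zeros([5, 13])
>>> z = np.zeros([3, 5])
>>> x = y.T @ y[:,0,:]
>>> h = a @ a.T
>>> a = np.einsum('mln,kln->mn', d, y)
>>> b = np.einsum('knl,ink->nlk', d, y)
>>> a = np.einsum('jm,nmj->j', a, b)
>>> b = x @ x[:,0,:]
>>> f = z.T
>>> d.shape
(2, 3, 2)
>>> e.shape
(13, 11)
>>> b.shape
(2, 3, 2)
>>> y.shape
(29, 3, 2)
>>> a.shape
(2,)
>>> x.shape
(2, 3, 2)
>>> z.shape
(3, 5)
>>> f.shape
(5, 3)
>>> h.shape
(13, 13)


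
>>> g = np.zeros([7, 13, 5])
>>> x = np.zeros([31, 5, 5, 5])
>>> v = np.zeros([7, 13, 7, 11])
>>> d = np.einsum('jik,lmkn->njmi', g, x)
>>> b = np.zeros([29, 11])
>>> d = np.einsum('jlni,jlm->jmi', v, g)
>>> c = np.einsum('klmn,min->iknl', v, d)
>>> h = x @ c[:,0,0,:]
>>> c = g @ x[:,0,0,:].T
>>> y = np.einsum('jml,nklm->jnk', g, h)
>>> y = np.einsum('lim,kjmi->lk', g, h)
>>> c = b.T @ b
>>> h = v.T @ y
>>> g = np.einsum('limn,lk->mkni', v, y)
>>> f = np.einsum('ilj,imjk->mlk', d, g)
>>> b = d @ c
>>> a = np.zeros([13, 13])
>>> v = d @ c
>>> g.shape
(7, 31, 11, 13)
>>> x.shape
(31, 5, 5, 5)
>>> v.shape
(7, 5, 11)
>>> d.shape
(7, 5, 11)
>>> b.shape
(7, 5, 11)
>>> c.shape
(11, 11)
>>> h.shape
(11, 7, 13, 31)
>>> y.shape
(7, 31)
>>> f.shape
(31, 5, 13)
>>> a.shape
(13, 13)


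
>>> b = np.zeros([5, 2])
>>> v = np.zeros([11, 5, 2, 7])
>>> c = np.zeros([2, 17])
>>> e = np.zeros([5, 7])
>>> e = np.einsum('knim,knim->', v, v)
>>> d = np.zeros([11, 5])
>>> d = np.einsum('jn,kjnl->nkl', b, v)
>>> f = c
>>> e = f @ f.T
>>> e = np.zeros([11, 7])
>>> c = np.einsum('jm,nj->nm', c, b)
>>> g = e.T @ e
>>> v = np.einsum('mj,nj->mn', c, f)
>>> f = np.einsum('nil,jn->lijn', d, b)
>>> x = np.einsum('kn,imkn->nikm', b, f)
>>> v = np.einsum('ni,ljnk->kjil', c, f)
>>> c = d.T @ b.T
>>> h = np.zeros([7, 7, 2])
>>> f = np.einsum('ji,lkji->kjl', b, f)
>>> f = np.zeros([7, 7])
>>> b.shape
(5, 2)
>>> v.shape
(2, 11, 17, 7)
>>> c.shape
(7, 11, 5)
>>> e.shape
(11, 7)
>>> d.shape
(2, 11, 7)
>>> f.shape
(7, 7)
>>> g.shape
(7, 7)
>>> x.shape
(2, 7, 5, 11)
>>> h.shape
(7, 7, 2)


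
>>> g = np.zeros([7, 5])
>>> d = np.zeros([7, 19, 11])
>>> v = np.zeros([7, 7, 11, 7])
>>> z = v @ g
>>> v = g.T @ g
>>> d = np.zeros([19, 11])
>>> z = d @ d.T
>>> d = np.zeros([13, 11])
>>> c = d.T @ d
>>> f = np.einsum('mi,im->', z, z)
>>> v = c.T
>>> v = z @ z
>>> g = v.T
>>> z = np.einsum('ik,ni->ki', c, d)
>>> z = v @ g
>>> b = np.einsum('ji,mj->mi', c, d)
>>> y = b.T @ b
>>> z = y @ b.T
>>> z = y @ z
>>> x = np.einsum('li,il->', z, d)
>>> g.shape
(19, 19)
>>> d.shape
(13, 11)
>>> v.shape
(19, 19)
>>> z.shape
(11, 13)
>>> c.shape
(11, 11)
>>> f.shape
()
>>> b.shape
(13, 11)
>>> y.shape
(11, 11)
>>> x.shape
()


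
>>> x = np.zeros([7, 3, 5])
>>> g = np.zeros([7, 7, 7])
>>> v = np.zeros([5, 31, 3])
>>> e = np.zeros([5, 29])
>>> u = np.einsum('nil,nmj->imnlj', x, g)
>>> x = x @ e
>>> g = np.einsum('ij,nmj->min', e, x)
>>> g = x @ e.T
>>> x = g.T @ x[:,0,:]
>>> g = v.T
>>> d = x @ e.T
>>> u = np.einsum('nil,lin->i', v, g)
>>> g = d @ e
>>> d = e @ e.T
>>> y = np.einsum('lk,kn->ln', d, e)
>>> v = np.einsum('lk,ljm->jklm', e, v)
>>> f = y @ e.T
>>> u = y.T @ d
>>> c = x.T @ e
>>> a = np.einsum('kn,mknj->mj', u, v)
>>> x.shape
(5, 3, 29)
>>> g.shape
(5, 3, 29)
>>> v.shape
(31, 29, 5, 3)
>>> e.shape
(5, 29)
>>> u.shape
(29, 5)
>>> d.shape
(5, 5)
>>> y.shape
(5, 29)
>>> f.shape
(5, 5)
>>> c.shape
(29, 3, 29)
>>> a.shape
(31, 3)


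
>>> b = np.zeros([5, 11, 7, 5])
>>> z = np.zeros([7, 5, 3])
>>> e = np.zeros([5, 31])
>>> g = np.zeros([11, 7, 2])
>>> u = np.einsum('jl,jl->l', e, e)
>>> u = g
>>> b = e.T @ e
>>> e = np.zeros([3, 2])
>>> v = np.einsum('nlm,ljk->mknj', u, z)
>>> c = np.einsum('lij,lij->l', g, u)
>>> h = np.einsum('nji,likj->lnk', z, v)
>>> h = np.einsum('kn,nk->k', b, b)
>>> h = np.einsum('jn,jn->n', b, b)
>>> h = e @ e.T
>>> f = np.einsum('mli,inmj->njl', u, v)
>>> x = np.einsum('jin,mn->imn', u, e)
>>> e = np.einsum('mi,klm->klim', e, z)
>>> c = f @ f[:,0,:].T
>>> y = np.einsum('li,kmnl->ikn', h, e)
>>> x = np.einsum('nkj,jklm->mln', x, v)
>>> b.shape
(31, 31)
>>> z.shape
(7, 5, 3)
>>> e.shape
(7, 5, 2, 3)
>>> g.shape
(11, 7, 2)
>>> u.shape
(11, 7, 2)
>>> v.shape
(2, 3, 11, 5)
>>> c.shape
(3, 5, 3)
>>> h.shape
(3, 3)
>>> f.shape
(3, 5, 7)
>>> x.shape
(5, 11, 7)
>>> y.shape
(3, 7, 2)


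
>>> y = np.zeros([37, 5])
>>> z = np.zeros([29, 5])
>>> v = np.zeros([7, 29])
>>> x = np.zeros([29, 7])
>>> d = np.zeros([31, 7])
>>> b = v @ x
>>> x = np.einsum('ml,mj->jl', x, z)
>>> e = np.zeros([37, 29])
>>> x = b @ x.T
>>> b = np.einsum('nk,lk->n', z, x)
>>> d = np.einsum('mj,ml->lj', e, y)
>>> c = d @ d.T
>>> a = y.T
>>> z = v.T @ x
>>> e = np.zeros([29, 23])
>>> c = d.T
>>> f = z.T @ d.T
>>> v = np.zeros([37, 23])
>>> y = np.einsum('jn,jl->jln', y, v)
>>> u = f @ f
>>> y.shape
(37, 23, 5)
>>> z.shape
(29, 5)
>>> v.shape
(37, 23)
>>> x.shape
(7, 5)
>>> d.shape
(5, 29)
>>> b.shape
(29,)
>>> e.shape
(29, 23)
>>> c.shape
(29, 5)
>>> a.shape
(5, 37)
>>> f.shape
(5, 5)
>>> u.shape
(5, 5)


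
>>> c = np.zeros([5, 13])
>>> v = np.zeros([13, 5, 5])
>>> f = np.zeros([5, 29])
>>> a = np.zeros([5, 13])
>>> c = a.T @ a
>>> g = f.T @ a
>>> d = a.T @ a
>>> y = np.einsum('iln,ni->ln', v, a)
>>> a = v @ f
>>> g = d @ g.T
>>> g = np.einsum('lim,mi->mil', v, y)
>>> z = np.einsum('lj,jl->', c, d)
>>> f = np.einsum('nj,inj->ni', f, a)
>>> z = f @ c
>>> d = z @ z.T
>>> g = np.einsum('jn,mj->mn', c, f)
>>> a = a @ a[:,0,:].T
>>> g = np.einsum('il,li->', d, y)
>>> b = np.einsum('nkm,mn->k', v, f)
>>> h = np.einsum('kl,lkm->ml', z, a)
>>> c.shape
(13, 13)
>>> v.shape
(13, 5, 5)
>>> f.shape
(5, 13)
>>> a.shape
(13, 5, 13)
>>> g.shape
()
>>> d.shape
(5, 5)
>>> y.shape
(5, 5)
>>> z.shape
(5, 13)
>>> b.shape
(5,)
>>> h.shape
(13, 13)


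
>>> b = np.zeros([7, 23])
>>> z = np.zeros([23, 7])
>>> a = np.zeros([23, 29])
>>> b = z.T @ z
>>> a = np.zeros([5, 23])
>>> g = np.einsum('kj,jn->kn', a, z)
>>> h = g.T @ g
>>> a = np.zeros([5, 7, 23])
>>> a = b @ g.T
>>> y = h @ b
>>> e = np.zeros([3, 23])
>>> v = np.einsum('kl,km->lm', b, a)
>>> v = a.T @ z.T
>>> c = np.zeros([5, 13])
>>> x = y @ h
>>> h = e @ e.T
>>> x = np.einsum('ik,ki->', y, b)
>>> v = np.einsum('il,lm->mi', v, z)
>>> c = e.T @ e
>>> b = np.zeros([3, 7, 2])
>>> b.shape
(3, 7, 2)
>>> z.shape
(23, 7)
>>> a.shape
(7, 5)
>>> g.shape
(5, 7)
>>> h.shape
(3, 3)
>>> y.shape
(7, 7)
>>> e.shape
(3, 23)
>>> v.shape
(7, 5)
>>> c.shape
(23, 23)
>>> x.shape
()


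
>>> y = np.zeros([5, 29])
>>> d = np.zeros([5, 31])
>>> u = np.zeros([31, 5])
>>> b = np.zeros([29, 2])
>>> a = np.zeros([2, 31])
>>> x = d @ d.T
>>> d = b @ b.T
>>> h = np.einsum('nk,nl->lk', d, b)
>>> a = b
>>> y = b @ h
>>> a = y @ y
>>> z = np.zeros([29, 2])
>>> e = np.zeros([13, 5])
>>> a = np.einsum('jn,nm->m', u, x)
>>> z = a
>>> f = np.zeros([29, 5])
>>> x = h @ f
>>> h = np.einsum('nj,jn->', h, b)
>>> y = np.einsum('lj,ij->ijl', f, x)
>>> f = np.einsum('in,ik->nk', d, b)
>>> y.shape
(2, 5, 29)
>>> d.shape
(29, 29)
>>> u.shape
(31, 5)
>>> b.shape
(29, 2)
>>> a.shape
(5,)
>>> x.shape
(2, 5)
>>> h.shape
()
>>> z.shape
(5,)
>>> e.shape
(13, 5)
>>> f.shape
(29, 2)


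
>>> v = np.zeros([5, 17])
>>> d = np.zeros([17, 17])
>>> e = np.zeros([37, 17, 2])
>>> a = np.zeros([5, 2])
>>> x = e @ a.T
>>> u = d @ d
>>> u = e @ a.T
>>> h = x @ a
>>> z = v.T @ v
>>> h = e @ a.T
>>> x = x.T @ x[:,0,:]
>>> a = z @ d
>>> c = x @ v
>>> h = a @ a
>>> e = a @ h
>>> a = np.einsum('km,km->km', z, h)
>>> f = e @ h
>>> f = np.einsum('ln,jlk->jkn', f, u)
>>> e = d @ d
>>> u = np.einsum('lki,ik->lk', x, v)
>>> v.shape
(5, 17)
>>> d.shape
(17, 17)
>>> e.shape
(17, 17)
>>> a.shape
(17, 17)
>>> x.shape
(5, 17, 5)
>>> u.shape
(5, 17)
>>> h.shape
(17, 17)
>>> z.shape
(17, 17)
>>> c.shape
(5, 17, 17)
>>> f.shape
(37, 5, 17)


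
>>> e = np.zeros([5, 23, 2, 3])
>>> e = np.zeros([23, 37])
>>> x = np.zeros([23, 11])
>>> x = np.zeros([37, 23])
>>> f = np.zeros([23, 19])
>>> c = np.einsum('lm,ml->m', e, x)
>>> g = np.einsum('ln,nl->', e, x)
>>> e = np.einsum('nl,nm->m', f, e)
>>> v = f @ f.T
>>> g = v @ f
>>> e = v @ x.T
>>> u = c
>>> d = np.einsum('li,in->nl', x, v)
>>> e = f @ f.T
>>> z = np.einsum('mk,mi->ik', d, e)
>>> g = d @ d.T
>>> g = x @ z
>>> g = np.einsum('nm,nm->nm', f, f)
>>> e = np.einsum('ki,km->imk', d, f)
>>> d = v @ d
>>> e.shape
(37, 19, 23)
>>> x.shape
(37, 23)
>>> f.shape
(23, 19)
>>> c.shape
(37,)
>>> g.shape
(23, 19)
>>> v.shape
(23, 23)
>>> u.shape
(37,)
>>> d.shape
(23, 37)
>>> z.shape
(23, 37)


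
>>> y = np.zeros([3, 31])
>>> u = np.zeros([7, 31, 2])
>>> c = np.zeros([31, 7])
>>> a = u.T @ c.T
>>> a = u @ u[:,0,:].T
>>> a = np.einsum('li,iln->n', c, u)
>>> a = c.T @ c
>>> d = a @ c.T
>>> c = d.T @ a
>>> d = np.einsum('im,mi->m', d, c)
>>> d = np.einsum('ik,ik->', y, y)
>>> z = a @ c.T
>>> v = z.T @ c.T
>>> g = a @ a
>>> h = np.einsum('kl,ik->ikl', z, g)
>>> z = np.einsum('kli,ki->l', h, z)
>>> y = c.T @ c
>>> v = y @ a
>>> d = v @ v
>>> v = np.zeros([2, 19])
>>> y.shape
(7, 7)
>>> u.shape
(7, 31, 2)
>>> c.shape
(31, 7)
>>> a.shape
(7, 7)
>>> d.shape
(7, 7)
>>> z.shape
(7,)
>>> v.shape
(2, 19)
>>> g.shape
(7, 7)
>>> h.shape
(7, 7, 31)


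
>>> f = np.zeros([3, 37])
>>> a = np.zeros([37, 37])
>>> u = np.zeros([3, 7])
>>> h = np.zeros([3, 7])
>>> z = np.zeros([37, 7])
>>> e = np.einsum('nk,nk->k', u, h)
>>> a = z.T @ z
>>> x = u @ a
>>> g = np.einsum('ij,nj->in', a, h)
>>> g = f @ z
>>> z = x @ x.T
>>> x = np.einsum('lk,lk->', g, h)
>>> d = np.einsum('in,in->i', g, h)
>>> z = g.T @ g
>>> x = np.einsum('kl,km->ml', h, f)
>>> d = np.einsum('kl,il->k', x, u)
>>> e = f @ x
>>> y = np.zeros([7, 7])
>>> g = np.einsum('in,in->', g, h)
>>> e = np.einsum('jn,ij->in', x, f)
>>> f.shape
(3, 37)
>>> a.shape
(7, 7)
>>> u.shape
(3, 7)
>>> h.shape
(3, 7)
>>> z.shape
(7, 7)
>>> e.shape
(3, 7)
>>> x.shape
(37, 7)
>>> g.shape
()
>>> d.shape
(37,)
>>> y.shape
(7, 7)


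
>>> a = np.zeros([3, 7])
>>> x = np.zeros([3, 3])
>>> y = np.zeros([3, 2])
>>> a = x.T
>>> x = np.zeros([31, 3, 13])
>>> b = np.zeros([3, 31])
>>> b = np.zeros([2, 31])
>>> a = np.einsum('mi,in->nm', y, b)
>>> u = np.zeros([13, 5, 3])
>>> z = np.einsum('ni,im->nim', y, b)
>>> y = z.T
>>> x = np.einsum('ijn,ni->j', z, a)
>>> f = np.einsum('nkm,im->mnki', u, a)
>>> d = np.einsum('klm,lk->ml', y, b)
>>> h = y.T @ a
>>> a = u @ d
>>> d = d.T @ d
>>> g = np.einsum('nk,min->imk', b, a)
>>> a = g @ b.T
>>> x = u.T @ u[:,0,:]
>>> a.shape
(5, 13, 2)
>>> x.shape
(3, 5, 3)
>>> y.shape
(31, 2, 3)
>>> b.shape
(2, 31)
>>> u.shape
(13, 5, 3)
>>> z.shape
(3, 2, 31)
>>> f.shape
(3, 13, 5, 31)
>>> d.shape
(2, 2)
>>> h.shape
(3, 2, 3)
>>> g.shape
(5, 13, 31)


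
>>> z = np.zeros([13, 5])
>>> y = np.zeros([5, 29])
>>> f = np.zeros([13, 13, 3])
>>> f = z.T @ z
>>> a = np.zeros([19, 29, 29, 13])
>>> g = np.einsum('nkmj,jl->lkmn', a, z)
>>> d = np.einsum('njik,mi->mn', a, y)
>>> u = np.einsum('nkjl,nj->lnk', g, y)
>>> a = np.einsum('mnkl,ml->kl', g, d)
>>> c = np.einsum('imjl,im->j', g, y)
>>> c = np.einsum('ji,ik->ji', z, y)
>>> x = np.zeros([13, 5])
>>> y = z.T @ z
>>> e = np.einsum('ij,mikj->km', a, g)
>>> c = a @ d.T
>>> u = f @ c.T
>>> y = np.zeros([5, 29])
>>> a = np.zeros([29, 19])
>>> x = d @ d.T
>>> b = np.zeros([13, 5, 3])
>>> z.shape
(13, 5)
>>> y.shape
(5, 29)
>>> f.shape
(5, 5)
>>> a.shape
(29, 19)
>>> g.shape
(5, 29, 29, 19)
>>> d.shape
(5, 19)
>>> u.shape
(5, 29)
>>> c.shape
(29, 5)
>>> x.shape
(5, 5)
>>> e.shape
(29, 5)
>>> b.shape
(13, 5, 3)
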